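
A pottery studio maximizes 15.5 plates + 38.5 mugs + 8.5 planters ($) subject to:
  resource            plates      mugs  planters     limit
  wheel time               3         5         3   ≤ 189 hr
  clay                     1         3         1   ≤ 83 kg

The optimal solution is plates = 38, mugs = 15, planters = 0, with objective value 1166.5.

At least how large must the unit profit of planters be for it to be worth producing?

At the optimum: wheel time uses 189 of 189 (binding); clay uses 83 of 83 (binding).
From A_Bᵀ y = c: 3·y_wheel time + 1·y_clay = 15.5; 5·y_wheel time + 3·y_clay = 38.5.
→ y_wheel time = 2 and y_clay = 9.5.
planters enters the basis when its profit ≥ yᵀa₃ = 2·3 + 9.5·1 = 15.5.

15.5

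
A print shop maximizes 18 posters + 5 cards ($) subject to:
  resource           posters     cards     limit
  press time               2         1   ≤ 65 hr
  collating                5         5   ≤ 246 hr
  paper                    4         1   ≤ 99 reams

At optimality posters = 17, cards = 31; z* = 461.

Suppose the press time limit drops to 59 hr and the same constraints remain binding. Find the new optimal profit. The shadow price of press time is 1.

455

Δb = -6, so new z* = 461 + (1)·(-6) = 461 − 6 = 455.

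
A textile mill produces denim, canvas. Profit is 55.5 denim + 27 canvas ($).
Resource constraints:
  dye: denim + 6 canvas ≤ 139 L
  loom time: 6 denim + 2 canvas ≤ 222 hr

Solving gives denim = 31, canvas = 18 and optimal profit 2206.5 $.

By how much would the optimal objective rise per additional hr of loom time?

Check each constraint at x*: dye 139/139 (tight); loom time 222/222 (tight).
The binding rows give the dual system: 1·y_dye + 6·y_loom time = 55.5 and 6·y_dye + 2·y_loom time = 27.
Solving: y_dye = 1.5, y_loom time = 9.
Shadow price of loom time = 9.

9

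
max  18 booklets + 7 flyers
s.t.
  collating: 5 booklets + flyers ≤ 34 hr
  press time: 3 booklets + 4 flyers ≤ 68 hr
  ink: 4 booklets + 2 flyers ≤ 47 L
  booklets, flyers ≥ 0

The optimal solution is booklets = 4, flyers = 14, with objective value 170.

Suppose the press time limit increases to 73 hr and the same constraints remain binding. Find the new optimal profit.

175

Check each constraint at x*: collating 34/34 (tight); press time 68/68 (tight); ink 44/47 (slack 3).
By complementary slackness, y = 0 for the non-binding constraint.
Dual feasibility on the basic columns requires 5·y_collating + 3·y_press time = 18, 1·y_collating + 4·y_press time = 7.
→ y_collating = 3 and y_press time = 1.
Δz = y_press time·Δb = 1 × (5) = 5, so new z* = 170 + 5 = 175.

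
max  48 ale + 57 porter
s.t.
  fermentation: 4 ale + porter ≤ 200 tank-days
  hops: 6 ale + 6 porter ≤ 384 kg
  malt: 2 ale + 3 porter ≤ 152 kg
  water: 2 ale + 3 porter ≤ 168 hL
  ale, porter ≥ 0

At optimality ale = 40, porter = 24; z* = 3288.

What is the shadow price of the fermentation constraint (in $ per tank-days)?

Check each constraint at x*: fermentation 184/200 (slack 16); hops 384/384 (tight); malt 152/152 (tight); water 152/168 (slack 16).
By complementary slackness, y = 0 for the non-binding constraints.
The binding rows give the dual system: 6·y_hops + 2·y_malt = 48 and 6·y_hops + 3·y_malt = 57.
This yields shadow prices y_hops = 5, y_malt = 9.
Shadow price of fermentation = 0.

0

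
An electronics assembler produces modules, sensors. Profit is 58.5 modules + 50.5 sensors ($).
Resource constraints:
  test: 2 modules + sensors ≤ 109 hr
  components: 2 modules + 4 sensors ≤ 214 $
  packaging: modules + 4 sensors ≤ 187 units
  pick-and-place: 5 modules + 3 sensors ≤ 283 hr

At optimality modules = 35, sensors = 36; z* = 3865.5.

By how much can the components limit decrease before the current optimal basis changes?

Binding constraints: components, pick-and-place. The basis is B = [[2,4],[5,3]] with det -14.
Per unit decrease in components, x* moves by d = (0.2143, -0.3571).
The basis stays optimal until test becomes binding; allowable decrease = 42 $.

42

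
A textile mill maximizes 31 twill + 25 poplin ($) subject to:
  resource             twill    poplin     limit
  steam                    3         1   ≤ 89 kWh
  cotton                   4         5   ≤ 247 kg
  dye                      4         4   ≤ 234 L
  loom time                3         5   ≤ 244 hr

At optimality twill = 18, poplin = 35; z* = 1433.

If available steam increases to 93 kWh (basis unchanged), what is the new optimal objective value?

1453

Check each constraint at x*: steam 89/89 (tight); cotton 247/247 (tight); dye 212/234 (slack 22); loom time 229/244 (slack 15).
By complementary slackness, y = 0 for the non-binding constraints.
From A_Bᵀ y = c: 3·y_steam + 4·y_cotton = 31; 1·y_steam + 5·y_cotton = 25.
Solving: y_steam = 5, y_cotton = 4.
Δz = y_steam·Δb = 5 × (4) = 20, so new z* = 1433 + 20 = 1453.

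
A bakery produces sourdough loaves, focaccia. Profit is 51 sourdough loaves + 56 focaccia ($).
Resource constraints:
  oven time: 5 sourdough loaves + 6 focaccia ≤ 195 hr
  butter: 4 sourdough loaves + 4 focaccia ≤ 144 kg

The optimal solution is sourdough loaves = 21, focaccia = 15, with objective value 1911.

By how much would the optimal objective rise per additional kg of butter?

6.5

At the optimum: oven time uses 195 of 195 (binding); butter uses 144 of 144 (binding).
The binding rows give the dual system: 5·y_oven time + 4·y_butter = 51 and 6·y_oven time + 4·y_butter = 56.
This yields shadow prices y_oven time = 5, y_butter = 6.5.
Shadow price of butter = 6.5.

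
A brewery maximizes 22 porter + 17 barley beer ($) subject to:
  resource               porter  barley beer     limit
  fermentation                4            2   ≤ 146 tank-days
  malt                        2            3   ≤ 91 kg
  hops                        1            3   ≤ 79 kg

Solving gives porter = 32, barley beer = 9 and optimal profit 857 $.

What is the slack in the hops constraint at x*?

20

hops used = 1·32 + 3·9 = 59; slack = 79 − 59 = 20.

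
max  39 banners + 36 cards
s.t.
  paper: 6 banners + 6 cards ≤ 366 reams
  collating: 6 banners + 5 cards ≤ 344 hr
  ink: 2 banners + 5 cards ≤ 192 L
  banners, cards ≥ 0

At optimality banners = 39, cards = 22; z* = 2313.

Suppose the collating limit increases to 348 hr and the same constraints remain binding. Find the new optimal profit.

2325

Check each constraint at x*: paper 366/366 (tight); collating 344/344 (tight); ink 188/192 (slack 4).
Slack constraints have shadow price 0 (complementary slackness).
Dual feasibility on the basic columns requires 6·y_paper + 6·y_collating = 39, 6·y_paper + 5·y_collating = 36.
→ y_paper = 3.5 and y_collating = 3.
Δz = y_collating·Δb = 3 × (4) = 12, so new z* = 2313 + 12 = 2325.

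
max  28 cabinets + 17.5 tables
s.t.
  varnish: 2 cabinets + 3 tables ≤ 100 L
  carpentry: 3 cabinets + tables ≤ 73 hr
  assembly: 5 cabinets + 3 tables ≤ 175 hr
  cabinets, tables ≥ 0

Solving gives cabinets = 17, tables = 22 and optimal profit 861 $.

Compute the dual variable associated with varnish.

Check each constraint at x*: varnish 100/100 (tight); carpentry 73/73 (tight); assembly 151/175 (slack 24).
Since assembly is not tight, its dual is 0.
From A_Bᵀ y = c: 2·y_varnish + 3·y_carpentry = 28; 3·y_varnish + 1·y_carpentry = 17.5.
Solving: y_varnish = 3.5, y_carpentry = 7.
Shadow price of varnish = 3.5.

3.5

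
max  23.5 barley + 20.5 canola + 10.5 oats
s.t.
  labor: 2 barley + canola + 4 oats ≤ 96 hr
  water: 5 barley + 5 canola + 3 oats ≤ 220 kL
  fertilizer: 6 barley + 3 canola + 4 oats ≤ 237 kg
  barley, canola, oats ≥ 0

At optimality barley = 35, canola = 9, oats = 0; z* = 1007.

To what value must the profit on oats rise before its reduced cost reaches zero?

At the optimum: labor uses 79 of 96 (slack = 17); water uses 220 of 220 (binding); fertilizer uses 237 of 237 (binding).
Slack constraints have shadow price 0 (complementary slackness).
Dual feasibility on the basic columns requires 5·y_water + 6·y_fertilizer = 23.5, 5·y_water + 3·y_fertilizer = 20.5.
→ y_water = 3.5 and y_fertilizer = 1.
oats enters the basis when its profit ≥ yᵀa₃ = 3.5·3 + 1·4 = 14.5.

14.5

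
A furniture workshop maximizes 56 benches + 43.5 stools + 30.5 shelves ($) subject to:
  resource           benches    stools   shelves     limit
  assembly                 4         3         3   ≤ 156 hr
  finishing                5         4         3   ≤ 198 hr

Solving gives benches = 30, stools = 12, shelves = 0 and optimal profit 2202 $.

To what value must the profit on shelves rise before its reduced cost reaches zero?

37.5

Check each constraint at x*: assembly 156/156 (tight); finishing 198/198 (tight).
Dual feasibility on the basic columns requires 4·y_assembly + 5·y_finishing = 56, 3·y_assembly + 4·y_finishing = 43.5.
This yields shadow prices y_assembly = 6.5, y_finishing = 6.
shelves enters the basis when its profit ≥ yᵀa₃ = 6.5·3 + 6·3 = 37.5.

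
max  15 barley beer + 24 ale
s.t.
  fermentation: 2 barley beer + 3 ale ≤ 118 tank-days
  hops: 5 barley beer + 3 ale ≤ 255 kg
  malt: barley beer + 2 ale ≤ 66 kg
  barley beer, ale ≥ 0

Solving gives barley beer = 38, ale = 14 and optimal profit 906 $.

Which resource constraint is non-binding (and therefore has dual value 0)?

fermentation: 118/118 (binding)
hops: 232/255 (slack 23)
malt: 66/66 (binding)
By complementary slackness, a constraint with positive slack has shadow price 0 → hops.

hops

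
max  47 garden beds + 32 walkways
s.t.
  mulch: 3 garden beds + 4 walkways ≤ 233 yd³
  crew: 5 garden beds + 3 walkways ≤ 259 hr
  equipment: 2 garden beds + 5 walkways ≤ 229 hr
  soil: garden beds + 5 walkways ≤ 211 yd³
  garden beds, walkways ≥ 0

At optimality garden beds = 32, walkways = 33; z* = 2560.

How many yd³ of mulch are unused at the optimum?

5

mulch used = 3·32 + 4·33 = 228; slack = 233 − 228 = 5.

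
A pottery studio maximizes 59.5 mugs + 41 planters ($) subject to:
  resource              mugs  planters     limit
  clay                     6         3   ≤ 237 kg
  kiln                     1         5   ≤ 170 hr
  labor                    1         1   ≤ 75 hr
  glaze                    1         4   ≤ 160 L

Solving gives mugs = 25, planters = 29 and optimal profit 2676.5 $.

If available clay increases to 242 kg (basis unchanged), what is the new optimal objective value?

At the optimum: clay uses 237 of 237 (binding); kiln uses 170 of 170 (binding); labor uses 54 of 75 (slack = 21); glaze uses 141 of 160 (slack = 19).
Slack constraints have shadow price 0 (complementary slackness).
From A_Bᵀ y = c: 6·y_clay + 1·y_kiln = 59.5; 3·y_clay + 5·y_kiln = 41.
This yields shadow prices y_clay = 9.5, y_kiln = 2.5.
Δz = y_clay·Δb = 9.5 × (5) = 47.5, so new z* = 2676.5 + 47.5 = 2724.

2724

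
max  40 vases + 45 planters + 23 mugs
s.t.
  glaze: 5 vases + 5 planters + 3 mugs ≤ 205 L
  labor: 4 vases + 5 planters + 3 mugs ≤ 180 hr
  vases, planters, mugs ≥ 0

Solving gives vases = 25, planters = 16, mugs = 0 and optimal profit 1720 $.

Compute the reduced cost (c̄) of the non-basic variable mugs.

Both glaze and labor are binding at x*.
Dual feasibility on the basic columns requires 5·y_glaze + 4·y_labor = 40, 5·y_glaze + 5·y_labor = 45.
Solving: y_glaze = 4, y_labor = 5.
Reduced cost of mugs: c₃ − yᵀa₃ = 23 − (4·3 + 5·3) = 23 − 27 = -4.

-4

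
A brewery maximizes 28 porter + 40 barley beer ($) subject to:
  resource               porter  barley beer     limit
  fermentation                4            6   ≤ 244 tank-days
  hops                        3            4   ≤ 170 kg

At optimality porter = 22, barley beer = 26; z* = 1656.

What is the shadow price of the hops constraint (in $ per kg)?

Both fermentation and hops are binding at x*.
Dual feasibility on the basic columns requires 4·y_fermentation + 3·y_hops = 28, 6·y_fermentation + 4·y_hops = 40.
This yields shadow prices y_fermentation = 4, y_hops = 4.
Shadow price of hops = 4.

4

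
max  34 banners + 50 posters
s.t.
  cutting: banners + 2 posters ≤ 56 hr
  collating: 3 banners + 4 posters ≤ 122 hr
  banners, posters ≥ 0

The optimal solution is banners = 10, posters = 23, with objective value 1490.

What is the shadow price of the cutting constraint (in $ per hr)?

7

At the optimum: cutting uses 56 of 56 (binding); collating uses 122 of 122 (binding).
The binding rows give the dual system: 1·y_cutting + 3·y_collating = 34 and 2·y_cutting + 4·y_collating = 50.
→ y_cutting = 7 and y_collating = 9.
Shadow price of cutting = 7.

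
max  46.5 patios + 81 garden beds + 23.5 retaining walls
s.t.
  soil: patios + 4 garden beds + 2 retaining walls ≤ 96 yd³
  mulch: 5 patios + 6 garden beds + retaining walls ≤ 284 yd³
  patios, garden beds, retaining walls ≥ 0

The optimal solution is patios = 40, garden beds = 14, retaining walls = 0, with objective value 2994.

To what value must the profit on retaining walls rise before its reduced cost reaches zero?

Both soil and mulch are binding at x*.
The binding rows give the dual system: 1·y_soil + 5·y_mulch = 46.5 and 4·y_soil + 6·y_mulch = 81.
→ y_soil = 9 and y_mulch = 7.5.
retaining walls enters the basis when its profit ≥ yᵀa₃ = 9·2 + 7.5·1 = 25.5.

25.5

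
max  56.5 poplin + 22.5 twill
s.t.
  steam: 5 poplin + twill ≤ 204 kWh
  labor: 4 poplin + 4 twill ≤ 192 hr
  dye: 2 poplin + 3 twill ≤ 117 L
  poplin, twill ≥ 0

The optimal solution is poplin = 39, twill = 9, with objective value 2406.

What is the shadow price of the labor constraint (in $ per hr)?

At the optimum: steam uses 204 of 204 (binding); labor uses 192 of 192 (binding); dye uses 105 of 117 (slack = 12).
By complementary slackness, y = 0 for the non-binding constraint.
Dual feasibility on the basic columns requires 5·y_steam + 4·y_labor = 56.5, 1·y_steam + 4·y_labor = 22.5.
This yields shadow prices y_steam = 8.5, y_labor = 3.5.
Shadow price of labor = 3.5.

3.5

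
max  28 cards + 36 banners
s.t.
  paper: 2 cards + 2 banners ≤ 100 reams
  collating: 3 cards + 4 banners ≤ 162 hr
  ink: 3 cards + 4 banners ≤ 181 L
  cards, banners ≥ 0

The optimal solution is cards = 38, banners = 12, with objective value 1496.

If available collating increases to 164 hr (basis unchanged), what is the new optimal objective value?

Check each constraint at x*: paper 100/100 (tight); collating 162/162 (tight); ink 162/181 (slack 19).
By complementary slackness, y = 0 for the non-binding constraint.
The binding rows give the dual system: 2·y_paper + 3·y_collating = 28 and 2·y_paper + 4·y_collating = 36.
This yields shadow prices y_paper = 2, y_collating = 8.
Δz = y_collating·Δb = 8 × (2) = 16, so new z* = 1496 + 16 = 1512.

1512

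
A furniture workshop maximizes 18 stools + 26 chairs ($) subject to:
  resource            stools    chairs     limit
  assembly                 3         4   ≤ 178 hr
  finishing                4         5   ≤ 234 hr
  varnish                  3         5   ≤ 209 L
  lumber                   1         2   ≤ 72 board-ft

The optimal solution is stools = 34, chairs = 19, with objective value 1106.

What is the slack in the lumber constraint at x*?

lumber used = 1·34 + 2·19 = 72; slack = 72 − 72 = 0.

0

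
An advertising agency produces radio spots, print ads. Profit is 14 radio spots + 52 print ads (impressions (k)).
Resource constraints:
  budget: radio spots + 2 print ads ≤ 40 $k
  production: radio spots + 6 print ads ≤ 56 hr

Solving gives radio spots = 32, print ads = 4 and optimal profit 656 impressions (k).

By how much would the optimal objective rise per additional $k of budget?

8

Both budget and production are binding at x*.
Dual feasibility on the basic columns requires 1·y_budget + 1·y_production = 14, 2·y_budget + 6·y_production = 52.
Solving: y_budget = 8, y_production = 6.
Shadow price of budget = 8.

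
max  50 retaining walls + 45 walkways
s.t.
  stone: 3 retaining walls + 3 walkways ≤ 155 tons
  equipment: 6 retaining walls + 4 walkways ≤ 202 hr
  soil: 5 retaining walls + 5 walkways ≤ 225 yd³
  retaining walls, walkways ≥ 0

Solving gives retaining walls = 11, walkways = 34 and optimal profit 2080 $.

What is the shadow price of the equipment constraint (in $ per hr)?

2.5

Check each constraint at x*: stone 135/155 (slack 20); equipment 202/202 (tight); soil 225/225 (tight).
Since stone is not tight, its dual is 0.
From A_Bᵀ y = c: 6·y_equipment + 5·y_soil = 50; 4·y_equipment + 5·y_soil = 45.
→ y_equipment = 2.5 and y_soil = 7.
Shadow price of equipment = 2.5.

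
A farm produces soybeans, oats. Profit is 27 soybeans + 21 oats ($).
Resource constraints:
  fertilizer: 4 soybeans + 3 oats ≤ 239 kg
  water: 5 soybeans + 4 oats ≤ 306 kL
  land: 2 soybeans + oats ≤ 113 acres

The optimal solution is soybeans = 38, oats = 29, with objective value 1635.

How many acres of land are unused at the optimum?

land used = 2·38 + 1·29 = 105; slack = 113 − 105 = 8.

8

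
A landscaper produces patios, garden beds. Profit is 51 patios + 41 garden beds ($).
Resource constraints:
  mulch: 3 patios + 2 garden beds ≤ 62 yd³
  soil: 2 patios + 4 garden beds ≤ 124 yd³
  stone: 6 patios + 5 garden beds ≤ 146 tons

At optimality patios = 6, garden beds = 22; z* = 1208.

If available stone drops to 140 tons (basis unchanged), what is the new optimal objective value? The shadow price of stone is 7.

Δb = -6, so new z* = 1208 + (7)·(-6) = 1208 − 42 = 1166.

1166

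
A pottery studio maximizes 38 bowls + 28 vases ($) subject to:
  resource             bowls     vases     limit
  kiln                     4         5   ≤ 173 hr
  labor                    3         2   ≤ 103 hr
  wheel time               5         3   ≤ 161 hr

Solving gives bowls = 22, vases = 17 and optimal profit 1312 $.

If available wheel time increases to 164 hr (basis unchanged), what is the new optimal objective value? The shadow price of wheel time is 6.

Δb = 3, so new z* = 1312 + (6)·(3) = 1312 + 18 = 1330.

1330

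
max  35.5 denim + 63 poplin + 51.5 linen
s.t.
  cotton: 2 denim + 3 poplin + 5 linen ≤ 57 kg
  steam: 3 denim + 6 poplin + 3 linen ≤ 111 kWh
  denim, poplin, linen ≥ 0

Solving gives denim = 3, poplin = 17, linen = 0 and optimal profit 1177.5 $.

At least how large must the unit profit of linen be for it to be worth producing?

Both cotton and steam are binding at x*.
Dual feasibility on the basic columns requires 2·y_cotton + 3·y_steam = 35.5, 3·y_cotton + 6·y_steam = 63.
Solving: y_cotton = 8, y_steam = 6.5.
linen enters the basis when its profit ≥ yᵀa₃ = 8·5 + 6.5·3 = 59.5.

59.5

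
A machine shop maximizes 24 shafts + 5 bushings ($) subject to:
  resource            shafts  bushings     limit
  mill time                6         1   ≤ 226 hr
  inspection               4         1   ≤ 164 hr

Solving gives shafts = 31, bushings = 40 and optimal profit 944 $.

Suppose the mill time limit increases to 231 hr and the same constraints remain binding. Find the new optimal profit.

954

At the optimum: mill time uses 226 of 226 (binding); inspection uses 164 of 164 (binding).
Dual feasibility on the basic columns requires 6·y_mill time + 4·y_inspection = 24, 1·y_mill time + 1·y_inspection = 5.
→ y_mill time = 2 and y_inspection = 3.
Δz = y_mill time·Δb = 2 × (5) = 10, so new z* = 944 + 10 = 954.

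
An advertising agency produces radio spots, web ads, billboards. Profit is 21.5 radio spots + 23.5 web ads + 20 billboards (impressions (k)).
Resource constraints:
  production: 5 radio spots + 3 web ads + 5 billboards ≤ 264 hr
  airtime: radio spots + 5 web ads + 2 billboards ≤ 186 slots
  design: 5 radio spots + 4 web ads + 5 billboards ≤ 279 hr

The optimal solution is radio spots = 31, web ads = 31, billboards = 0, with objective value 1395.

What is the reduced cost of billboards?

Binding: airtime and design. Non-binding: production (16 unused).
Slack constraints have shadow price 0 (complementary slackness).
Dual feasibility on the basic columns requires 1·y_airtime + 5·y_design = 21.5, 5·y_airtime + 4·y_design = 23.5.
→ y_airtime = 1.5 and y_design = 4.
Reduced cost of billboards: c₃ − yᵀa₃ = 20 − (1.5·2 + 4·5) = 20 − 23 = -3.

-3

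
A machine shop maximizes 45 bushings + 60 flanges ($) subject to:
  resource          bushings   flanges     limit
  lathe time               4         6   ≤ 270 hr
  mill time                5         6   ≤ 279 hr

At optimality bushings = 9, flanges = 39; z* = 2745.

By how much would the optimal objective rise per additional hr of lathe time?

At the optimum: lathe time uses 270 of 270 (binding); mill time uses 279 of 279 (binding).
From A_Bᵀ y = c: 4·y_lathe time + 5·y_mill time = 45; 6·y_lathe time + 6·y_mill time = 60.
This yields shadow prices y_lathe time = 5, y_mill time = 5.
Shadow price of lathe time = 5.

5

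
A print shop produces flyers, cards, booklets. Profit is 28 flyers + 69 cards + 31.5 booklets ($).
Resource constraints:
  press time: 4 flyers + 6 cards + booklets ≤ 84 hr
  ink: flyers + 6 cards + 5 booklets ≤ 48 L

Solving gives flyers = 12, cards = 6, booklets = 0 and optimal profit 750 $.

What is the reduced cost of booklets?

-4

Check each constraint at x*: press time 84/84 (tight); ink 48/48 (tight).
Dual feasibility on the basic columns requires 4·y_press time + 1·y_ink = 28, 6·y_press time + 6·y_ink = 69.
Solving: y_press time = 5.5, y_ink = 6.
Reduced cost of booklets: c₃ − yᵀa₃ = 31.5 − (5.5·1 + 6·5) = 31.5 − 35.5 = -4.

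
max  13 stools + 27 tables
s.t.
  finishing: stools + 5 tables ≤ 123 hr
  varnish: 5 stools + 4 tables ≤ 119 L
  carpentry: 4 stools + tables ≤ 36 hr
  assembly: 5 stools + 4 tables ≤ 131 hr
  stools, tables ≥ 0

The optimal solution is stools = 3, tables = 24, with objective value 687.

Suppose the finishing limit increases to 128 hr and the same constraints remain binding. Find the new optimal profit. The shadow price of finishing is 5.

Δb = 5, so new z* = 687 + (5)·(5) = 687 + 25 = 712.

712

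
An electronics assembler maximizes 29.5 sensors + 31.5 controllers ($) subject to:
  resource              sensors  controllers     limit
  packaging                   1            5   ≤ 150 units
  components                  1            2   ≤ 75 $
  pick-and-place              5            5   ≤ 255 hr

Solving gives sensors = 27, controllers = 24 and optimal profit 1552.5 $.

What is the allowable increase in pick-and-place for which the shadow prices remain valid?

120

Binding constraints: components, pick-and-place. The basis is B = [[1,2],[5,5]] with det -5.
Per unit increase in pick-and-place, x* moves by d = (0.4, -0.2).
The basis stays optimal until controllers reaches 0; allowable increase = 120 hr.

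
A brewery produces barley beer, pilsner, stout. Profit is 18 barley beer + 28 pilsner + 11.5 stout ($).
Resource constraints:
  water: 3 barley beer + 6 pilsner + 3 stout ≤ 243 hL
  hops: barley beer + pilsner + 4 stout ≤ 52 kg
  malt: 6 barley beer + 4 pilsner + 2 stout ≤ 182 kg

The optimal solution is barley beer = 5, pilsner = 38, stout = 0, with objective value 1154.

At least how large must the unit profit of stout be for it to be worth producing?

At the optimum: water uses 243 of 243 (binding); hops uses 43 of 52 (slack = 9); malt uses 182 of 182 (binding).
Since hops is not tight, its dual is 0.
Dual feasibility on the basic columns requires 3·y_water + 6·y_malt = 18, 6·y_water + 4·y_malt = 28.
This yields shadow prices y_water = 4, y_malt = 1.
stout enters the basis when its profit ≥ yᵀa₃ = 4·3 + 1·2 = 14.

14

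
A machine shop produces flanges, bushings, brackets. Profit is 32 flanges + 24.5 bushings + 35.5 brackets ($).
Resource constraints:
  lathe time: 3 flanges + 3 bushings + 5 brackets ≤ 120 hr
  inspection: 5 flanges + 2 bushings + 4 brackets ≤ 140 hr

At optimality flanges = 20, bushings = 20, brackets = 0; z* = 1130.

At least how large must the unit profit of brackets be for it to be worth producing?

42.5

At the optimum: lathe time uses 120 of 120 (binding); inspection uses 140 of 140 (binding).
The binding rows give the dual system: 3·y_lathe time + 5·y_inspection = 32 and 3·y_lathe time + 2·y_inspection = 24.5.
Solving: y_lathe time = 6.5, y_inspection = 2.5.
brackets enters the basis when its profit ≥ yᵀa₃ = 6.5·5 + 2.5·4 = 42.5.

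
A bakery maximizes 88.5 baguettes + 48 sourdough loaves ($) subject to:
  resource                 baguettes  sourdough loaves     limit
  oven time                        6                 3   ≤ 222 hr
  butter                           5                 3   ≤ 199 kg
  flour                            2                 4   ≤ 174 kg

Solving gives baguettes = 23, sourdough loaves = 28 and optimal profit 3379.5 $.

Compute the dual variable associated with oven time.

At the optimum: oven time uses 222 of 222 (binding); butter uses 199 of 199 (binding); flour uses 158 of 174 (slack = 16).
Slack constraints have shadow price 0 (complementary slackness).
From A_Bᵀ y = c: 6·y_oven time + 5·y_butter = 88.5; 3·y_oven time + 3·y_butter = 48.
→ y_oven time = 8.5 and y_butter = 7.5.
Shadow price of oven time = 8.5.

8.5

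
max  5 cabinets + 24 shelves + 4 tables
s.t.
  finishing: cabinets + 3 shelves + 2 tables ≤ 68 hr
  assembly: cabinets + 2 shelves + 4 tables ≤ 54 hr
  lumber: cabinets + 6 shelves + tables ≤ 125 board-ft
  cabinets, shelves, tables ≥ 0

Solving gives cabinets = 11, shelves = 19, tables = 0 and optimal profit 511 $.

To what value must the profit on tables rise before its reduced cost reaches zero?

7

Binding: finishing and lumber. Non-binding: assembly (5 unused).
Slack constraints have shadow price 0 (complementary slackness).
From A_Bᵀ y = c: 1·y_finishing + 1·y_lumber = 5; 3·y_finishing + 6·y_lumber = 24.
Solving: y_finishing = 2, y_lumber = 3.
tables enters the basis when its profit ≥ yᵀa₃ = 2·2 + 3·1 = 7.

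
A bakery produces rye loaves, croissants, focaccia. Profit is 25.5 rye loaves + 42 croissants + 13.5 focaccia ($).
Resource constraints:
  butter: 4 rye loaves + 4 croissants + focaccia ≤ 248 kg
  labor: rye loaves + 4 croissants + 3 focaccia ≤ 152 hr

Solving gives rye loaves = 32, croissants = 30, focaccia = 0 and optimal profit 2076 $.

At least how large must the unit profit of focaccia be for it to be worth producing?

21.5

Both butter and labor are binding at x*.
From A_Bᵀ y = c: 4·y_butter + 1·y_labor = 25.5; 4·y_butter + 4·y_labor = 42.
→ y_butter = 5 and y_labor = 5.5.
focaccia enters the basis when its profit ≥ yᵀa₃ = 5·1 + 5.5·3 = 21.5.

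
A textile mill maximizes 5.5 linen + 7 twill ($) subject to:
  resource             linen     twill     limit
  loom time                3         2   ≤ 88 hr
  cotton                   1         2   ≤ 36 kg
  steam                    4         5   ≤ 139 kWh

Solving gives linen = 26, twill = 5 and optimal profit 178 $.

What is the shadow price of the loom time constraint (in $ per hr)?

At the optimum: loom time uses 88 of 88 (binding); cotton uses 36 of 36 (binding); steam uses 129 of 139 (slack = 10).
Slack constraints have shadow price 0 (complementary slackness).
From A_Bᵀ y = c: 3·y_loom time + 1·y_cotton = 5.5; 2·y_loom time + 2·y_cotton = 7.
Solving: y_loom time = 1, y_cotton = 2.5.
Shadow price of loom time = 1.

1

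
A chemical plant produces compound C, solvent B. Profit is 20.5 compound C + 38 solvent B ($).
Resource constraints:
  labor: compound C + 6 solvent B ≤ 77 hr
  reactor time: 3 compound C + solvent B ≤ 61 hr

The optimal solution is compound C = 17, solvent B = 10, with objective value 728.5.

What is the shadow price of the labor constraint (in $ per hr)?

Check each constraint at x*: labor 77/77 (tight); reactor time 61/61 (tight).
Dual feasibility on the basic columns requires 1·y_labor + 3·y_reactor time = 20.5, 6·y_labor + 1·y_reactor time = 38.
This yields shadow prices y_labor = 5.5, y_reactor time = 5.
Shadow price of labor = 5.5.

5.5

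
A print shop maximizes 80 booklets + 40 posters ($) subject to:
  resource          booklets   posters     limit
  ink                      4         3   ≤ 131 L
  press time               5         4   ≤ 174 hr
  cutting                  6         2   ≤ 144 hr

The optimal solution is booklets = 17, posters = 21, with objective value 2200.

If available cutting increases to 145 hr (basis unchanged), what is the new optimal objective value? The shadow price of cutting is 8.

2208

Δb = 1, so new z* = 2200 + (8)·(1) = 2200 + 8 = 2208.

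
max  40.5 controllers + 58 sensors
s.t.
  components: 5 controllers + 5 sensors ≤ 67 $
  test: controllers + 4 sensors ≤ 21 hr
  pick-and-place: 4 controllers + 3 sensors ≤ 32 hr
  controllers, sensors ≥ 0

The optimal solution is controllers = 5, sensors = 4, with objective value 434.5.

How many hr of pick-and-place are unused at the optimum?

pick-and-place used = 4·5 + 3·4 = 32; slack = 32 − 32 = 0.

0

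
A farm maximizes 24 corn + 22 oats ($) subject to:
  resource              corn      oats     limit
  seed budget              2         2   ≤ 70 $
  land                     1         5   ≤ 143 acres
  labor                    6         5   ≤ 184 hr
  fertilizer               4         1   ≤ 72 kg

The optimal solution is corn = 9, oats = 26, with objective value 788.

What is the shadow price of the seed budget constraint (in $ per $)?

At the optimum: seed budget uses 70 of 70 (binding); land uses 139 of 143 (slack = 4); labor uses 184 of 184 (binding); fertilizer uses 62 of 72 (slack = 10).
Slack constraints have shadow price 0 (complementary slackness).
From A_Bᵀ y = c: 2·y_seed budget + 6·y_labor = 24; 2·y_seed budget + 5·y_labor = 22.
Solving: y_seed budget = 6, y_labor = 2.
Shadow price of seed budget = 6.

6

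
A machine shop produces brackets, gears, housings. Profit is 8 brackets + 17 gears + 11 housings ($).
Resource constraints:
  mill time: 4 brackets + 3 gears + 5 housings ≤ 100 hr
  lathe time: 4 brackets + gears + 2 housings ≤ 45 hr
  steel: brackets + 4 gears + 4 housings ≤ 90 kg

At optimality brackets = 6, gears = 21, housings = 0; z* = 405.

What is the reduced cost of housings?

Check each constraint at x*: mill time 87/100 (slack 13); lathe time 45/45 (tight); steel 90/90 (tight).
Since mill time is not tight, its dual is 0.
From A_Bᵀ y = c: 4·y_lathe time + 1·y_steel = 8; 1·y_lathe time + 4·y_steel = 17.
This yields shadow prices y_lathe time = 1, y_steel = 4.
Reduced cost of housings: c₃ − yᵀa₃ = 11 − (1·2 + 4·4) = 11 − 18 = -7.

-7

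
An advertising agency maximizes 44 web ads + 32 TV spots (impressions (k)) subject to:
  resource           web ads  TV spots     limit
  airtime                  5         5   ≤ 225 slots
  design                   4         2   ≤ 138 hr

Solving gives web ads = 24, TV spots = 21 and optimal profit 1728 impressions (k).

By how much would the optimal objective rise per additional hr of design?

6

At the optimum: airtime uses 225 of 225 (binding); design uses 138 of 138 (binding).
The binding rows give the dual system: 5·y_airtime + 4·y_design = 44 and 5·y_airtime + 2·y_design = 32.
This yields shadow prices y_airtime = 4, y_design = 6.
Shadow price of design = 6.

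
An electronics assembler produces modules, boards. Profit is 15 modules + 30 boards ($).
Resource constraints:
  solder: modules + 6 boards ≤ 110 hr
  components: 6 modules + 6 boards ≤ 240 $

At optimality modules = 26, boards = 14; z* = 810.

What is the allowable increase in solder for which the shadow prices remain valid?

130

Binding constraints: solder, components. The basis is B = [[1,6],[6,6]] with det -30.
Per unit increase in solder, x* moves by d = (-0.2, 0.2).
The basis stays optimal until modules reaches 0; allowable increase = 130 hr.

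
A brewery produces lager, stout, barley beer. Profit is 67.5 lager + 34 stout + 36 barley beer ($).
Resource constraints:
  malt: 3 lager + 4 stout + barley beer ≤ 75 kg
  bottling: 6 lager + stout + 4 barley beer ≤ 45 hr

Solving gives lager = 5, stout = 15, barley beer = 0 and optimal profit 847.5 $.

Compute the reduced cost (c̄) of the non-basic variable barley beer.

-2.5

Both malt and bottling are binding at x*.
The binding rows give the dual system: 3·y_malt + 6·y_bottling = 67.5 and 4·y_malt + 1·y_bottling = 34.
This yields shadow prices y_malt = 6.5, y_bottling = 8.
Reduced cost of barley beer: c₃ − yᵀa₃ = 36 − (6.5·1 + 8·4) = 36 − 38.5 = -2.5.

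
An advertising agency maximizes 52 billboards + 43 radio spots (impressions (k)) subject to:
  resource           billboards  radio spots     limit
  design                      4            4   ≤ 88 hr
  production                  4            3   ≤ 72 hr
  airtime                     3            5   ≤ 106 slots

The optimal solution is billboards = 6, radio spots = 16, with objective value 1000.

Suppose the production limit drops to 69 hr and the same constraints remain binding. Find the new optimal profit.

973

Binding: design and production. Non-binding: airtime (8 unused).
Since airtime is not tight, its dual is 0.
Dual feasibility on the basic columns requires 4·y_design + 4·y_production = 52, 4·y_design + 3·y_production = 43.
→ y_design = 4 and y_production = 9.
Δz = y_production·Δb = 9 × (-3) = -27, so new z* = 1000 − 27 = 973.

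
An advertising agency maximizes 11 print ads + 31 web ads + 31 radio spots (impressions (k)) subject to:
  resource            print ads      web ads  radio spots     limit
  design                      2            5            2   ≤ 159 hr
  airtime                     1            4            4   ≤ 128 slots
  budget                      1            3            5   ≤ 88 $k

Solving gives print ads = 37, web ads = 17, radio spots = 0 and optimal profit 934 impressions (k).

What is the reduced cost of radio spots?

Check each constraint at x*: design 159/159 (tight); airtime 105/128 (slack 23); budget 88/88 (tight).
Since airtime is not tight, its dual is 0.
The binding rows give the dual system: 2·y_design + 1·y_budget = 11 and 5·y_design + 3·y_budget = 31.
This yields shadow prices y_design = 2, y_budget = 7.
Reduced cost of radio spots: c₃ − yᵀa₃ = 31 − (2·2 + 7·5) = 31 − 39 = -8.

-8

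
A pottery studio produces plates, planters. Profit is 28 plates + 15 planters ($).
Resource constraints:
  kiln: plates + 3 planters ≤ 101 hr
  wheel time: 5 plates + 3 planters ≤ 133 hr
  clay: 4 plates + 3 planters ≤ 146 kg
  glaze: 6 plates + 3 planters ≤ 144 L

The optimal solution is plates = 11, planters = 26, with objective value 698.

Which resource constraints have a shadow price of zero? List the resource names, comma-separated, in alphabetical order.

kiln: 89/101 (slack 12)
wheel time: 133/133 (binding)
clay: 122/146 (slack 24)
glaze: 144/144 (binding)
By complementary slackness, a constraint with positive slack has shadow price 0 → clay, kiln.

clay, kiln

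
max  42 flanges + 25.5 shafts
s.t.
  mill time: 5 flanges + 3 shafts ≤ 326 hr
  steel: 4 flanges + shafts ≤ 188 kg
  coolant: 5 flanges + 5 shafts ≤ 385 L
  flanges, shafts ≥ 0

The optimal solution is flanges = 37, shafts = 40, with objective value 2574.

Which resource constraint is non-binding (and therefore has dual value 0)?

mill time: 305/326 (slack 21)
steel: 188/188 (binding)
coolant: 385/385 (binding)
By complementary slackness, a constraint with positive slack has shadow price 0 → mill time.

mill time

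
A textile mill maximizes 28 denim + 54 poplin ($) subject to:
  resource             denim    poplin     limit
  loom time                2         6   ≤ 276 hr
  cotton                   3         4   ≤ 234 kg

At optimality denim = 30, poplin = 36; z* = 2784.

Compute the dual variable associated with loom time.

5

Check each constraint at x*: loom time 276/276 (tight); cotton 234/234 (tight).
The binding rows give the dual system: 2·y_loom time + 3·y_cotton = 28 and 6·y_loom time + 4·y_cotton = 54.
Solving: y_loom time = 5, y_cotton = 6.
Shadow price of loom time = 5.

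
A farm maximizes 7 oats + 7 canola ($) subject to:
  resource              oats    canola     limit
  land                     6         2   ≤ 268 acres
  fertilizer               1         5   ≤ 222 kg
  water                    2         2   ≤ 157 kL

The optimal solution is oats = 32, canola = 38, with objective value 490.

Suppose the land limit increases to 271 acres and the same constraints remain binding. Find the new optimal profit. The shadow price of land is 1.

Δb = 3, so new z* = 490 + (1)·(3) = 490 + 3 = 493.

493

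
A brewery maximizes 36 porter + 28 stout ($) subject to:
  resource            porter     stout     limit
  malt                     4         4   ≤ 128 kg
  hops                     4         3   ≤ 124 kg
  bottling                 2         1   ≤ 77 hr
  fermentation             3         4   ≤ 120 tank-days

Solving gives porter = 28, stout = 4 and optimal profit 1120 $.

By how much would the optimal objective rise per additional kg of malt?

Binding: malt and hops. Non-binding: bottling (17 unused), fermentation (20 unused).
Slack constraints have shadow price 0 (complementary slackness).
The binding rows give the dual system: 4·y_malt + 4·y_hops = 36 and 4·y_malt + 3·y_hops = 28.
→ y_malt = 1 and y_hops = 8.
Shadow price of malt = 1.

1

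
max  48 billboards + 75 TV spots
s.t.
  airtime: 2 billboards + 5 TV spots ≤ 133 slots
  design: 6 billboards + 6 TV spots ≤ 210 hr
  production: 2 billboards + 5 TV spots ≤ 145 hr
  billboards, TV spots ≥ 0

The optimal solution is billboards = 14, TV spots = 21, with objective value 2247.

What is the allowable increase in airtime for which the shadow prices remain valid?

12

Binding constraints: airtime, design. The basis is B = [[2,5],[6,6]] with det -18.
Per unit increase in airtime, x* moves by d = (-0.3333, 0.3333).
The basis stays optimal until production becomes binding; allowable increase = 12 slots.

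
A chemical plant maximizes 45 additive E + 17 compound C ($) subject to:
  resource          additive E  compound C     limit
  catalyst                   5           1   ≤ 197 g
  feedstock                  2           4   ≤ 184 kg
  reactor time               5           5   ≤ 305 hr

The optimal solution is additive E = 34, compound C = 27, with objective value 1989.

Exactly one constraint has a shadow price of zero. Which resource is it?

feedstock

catalyst: 197/197 (binding)
feedstock: 176/184 (slack 8)
reactor time: 305/305 (binding)
By complementary slackness, a constraint with positive slack has shadow price 0 → feedstock.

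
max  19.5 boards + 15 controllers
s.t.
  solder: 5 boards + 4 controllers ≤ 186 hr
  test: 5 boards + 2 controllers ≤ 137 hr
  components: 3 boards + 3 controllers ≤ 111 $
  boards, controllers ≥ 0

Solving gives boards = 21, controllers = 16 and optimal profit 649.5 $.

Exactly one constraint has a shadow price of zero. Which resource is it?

solder

solder: 169/186 (slack 17)
test: 137/137 (binding)
components: 111/111 (binding)
By complementary slackness, a constraint with positive slack has shadow price 0 → solder.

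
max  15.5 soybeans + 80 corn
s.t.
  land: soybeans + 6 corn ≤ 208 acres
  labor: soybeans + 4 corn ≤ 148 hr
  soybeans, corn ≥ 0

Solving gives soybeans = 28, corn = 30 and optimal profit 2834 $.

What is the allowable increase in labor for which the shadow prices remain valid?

60

Binding constraints: land, labor. The basis is B = [[1,6],[1,4]] with det -2.
Per unit increase in labor, x* moves by d = (3, -0.5).
The basis stays optimal until corn reaches 0; allowable increase = 60 hr.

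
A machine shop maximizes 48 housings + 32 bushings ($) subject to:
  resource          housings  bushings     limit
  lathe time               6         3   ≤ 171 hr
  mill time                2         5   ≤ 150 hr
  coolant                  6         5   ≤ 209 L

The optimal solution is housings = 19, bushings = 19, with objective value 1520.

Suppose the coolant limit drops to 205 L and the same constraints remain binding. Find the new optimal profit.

At the optimum: lathe time uses 171 of 171 (binding); mill time uses 133 of 150 (slack = 17); coolant uses 209 of 209 (binding).
Since mill time is not tight, its dual is 0.
From A_Bᵀ y = c: 6·y_lathe time + 6·y_coolant = 48; 3·y_lathe time + 5·y_coolant = 32.
→ y_lathe time = 4 and y_coolant = 4.
Δz = y_coolant·Δb = 4 × (-4) = -16, so new z* = 1520 − 16 = 1504.

1504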